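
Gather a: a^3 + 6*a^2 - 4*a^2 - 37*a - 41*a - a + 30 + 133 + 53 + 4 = a^3 + 2*a^2 - 79*a + 220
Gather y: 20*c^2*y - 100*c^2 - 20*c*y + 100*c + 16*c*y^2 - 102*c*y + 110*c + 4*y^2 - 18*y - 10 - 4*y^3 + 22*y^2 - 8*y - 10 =-100*c^2 + 210*c - 4*y^3 + y^2*(16*c + 26) + y*(20*c^2 - 122*c - 26) - 20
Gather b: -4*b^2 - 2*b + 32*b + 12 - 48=-4*b^2 + 30*b - 36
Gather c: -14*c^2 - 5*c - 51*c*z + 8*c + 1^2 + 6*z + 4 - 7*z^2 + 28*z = -14*c^2 + c*(3 - 51*z) - 7*z^2 + 34*z + 5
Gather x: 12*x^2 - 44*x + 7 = 12*x^2 - 44*x + 7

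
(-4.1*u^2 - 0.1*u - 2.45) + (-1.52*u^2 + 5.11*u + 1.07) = -5.62*u^2 + 5.01*u - 1.38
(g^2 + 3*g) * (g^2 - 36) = g^4 + 3*g^3 - 36*g^2 - 108*g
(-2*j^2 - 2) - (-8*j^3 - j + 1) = 8*j^3 - 2*j^2 + j - 3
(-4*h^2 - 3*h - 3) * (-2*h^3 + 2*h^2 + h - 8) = 8*h^5 - 2*h^4 - 4*h^3 + 23*h^2 + 21*h + 24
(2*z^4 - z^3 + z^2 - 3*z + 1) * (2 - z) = -2*z^5 + 5*z^4 - 3*z^3 + 5*z^2 - 7*z + 2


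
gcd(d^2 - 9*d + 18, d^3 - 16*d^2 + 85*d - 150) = d - 6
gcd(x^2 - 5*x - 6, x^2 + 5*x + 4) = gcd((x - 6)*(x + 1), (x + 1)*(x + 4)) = x + 1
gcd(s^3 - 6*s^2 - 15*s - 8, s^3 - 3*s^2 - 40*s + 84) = 1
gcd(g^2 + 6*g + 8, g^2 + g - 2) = g + 2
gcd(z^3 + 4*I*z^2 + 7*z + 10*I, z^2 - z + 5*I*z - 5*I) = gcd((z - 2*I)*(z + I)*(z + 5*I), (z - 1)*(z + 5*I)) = z + 5*I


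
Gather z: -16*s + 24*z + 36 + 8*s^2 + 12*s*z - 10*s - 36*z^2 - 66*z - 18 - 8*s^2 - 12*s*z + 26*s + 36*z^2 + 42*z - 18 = 0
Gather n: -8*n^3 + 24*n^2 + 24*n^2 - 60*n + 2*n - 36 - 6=-8*n^3 + 48*n^2 - 58*n - 42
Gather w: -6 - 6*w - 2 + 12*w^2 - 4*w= 12*w^2 - 10*w - 8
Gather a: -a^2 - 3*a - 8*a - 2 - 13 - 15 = -a^2 - 11*a - 30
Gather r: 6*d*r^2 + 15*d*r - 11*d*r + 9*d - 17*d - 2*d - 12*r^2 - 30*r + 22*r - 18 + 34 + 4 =-10*d + r^2*(6*d - 12) + r*(4*d - 8) + 20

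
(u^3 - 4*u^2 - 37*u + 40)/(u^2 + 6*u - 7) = (u^2 - 3*u - 40)/(u + 7)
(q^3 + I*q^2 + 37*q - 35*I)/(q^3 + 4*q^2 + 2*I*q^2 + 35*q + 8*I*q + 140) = (q - I)/(q + 4)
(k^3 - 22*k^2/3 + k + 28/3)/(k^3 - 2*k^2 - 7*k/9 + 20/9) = 3*(k - 7)/(3*k - 5)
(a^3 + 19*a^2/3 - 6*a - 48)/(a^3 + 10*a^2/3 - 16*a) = (a + 3)/a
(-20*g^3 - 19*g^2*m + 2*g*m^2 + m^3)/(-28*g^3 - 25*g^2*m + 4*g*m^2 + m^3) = (5*g + m)/(7*g + m)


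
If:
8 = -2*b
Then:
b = -4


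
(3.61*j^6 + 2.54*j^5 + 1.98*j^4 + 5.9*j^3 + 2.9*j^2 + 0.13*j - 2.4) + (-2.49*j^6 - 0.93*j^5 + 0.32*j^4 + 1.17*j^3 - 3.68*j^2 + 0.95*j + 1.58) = 1.12*j^6 + 1.61*j^5 + 2.3*j^4 + 7.07*j^3 - 0.78*j^2 + 1.08*j - 0.82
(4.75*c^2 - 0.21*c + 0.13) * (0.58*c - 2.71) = 2.755*c^3 - 12.9943*c^2 + 0.6445*c - 0.3523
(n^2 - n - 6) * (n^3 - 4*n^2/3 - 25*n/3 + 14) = n^5 - 7*n^4/3 - 13*n^3 + 91*n^2/3 + 36*n - 84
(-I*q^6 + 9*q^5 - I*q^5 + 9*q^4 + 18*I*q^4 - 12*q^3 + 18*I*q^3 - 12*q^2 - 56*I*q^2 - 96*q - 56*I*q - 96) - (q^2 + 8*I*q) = -I*q^6 + 9*q^5 - I*q^5 + 9*q^4 + 18*I*q^4 - 12*q^3 + 18*I*q^3 - 13*q^2 - 56*I*q^2 - 96*q - 64*I*q - 96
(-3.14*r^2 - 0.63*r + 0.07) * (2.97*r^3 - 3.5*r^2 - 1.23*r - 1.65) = -9.3258*r^5 + 9.1189*r^4 + 6.2751*r^3 + 5.7109*r^2 + 0.9534*r - 0.1155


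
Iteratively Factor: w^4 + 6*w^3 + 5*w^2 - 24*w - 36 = (w - 2)*(w^3 + 8*w^2 + 21*w + 18) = (w - 2)*(w + 3)*(w^2 + 5*w + 6) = (w - 2)*(w + 3)^2*(w + 2)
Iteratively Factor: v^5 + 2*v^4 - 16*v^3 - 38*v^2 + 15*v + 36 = (v + 3)*(v^4 - v^3 - 13*v^2 + v + 12) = (v + 3)^2*(v^3 - 4*v^2 - v + 4) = (v - 1)*(v + 3)^2*(v^2 - 3*v - 4) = (v - 4)*(v - 1)*(v + 3)^2*(v + 1)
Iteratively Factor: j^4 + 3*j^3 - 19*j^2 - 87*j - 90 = (j + 3)*(j^3 - 19*j - 30) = (j - 5)*(j + 3)*(j^2 + 5*j + 6) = (j - 5)*(j + 2)*(j + 3)*(j + 3)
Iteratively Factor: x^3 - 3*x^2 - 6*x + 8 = (x + 2)*(x^2 - 5*x + 4) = (x - 4)*(x + 2)*(x - 1)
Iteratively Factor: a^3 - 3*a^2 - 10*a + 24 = (a + 3)*(a^2 - 6*a + 8) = (a - 2)*(a + 3)*(a - 4)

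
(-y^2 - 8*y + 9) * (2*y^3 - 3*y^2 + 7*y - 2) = -2*y^5 - 13*y^4 + 35*y^3 - 81*y^2 + 79*y - 18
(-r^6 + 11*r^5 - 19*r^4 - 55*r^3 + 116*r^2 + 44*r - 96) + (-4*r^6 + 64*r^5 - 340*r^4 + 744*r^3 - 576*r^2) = -5*r^6 + 75*r^5 - 359*r^4 + 689*r^3 - 460*r^2 + 44*r - 96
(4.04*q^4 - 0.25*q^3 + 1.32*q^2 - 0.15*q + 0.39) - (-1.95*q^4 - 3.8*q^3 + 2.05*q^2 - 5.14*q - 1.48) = 5.99*q^4 + 3.55*q^3 - 0.73*q^2 + 4.99*q + 1.87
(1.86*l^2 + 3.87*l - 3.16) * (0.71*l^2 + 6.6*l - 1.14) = 1.3206*l^4 + 15.0237*l^3 + 21.178*l^2 - 25.2678*l + 3.6024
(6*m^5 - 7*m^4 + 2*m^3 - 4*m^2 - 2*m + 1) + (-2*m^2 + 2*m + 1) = 6*m^5 - 7*m^4 + 2*m^3 - 6*m^2 + 2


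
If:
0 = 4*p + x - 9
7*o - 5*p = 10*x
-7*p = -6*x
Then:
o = 900/217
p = 54/31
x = 63/31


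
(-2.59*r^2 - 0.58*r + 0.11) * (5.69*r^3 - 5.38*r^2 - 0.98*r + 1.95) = -14.7371*r^5 + 10.634*r^4 + 6.2845*r^3 - 5.0739*r^2 - 1.2388*r + 0.2145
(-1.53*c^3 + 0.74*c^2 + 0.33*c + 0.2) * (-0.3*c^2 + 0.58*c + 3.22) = 0.459*c^5 - 1.1094*c^4 - 4.5964*c^3 + 2.5142*c^2 + 1.1786*c + 0.644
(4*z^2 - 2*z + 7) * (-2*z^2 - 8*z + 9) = -8*z^4 - 28*z^3 + 38*z^2 - 74*z + 63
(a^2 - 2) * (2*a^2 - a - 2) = 2*a^4 - a^3 - 6*a^2 + 2*a + 4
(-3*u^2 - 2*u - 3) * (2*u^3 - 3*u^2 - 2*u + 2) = -6*u^5 + 5*u^4 + 6*u^3 + 7*u^2 + 2*u - 6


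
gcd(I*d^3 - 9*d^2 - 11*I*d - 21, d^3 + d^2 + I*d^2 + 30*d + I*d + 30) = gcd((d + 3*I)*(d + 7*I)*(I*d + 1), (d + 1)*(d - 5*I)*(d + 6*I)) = 1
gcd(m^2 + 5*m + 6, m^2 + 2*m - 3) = m + 3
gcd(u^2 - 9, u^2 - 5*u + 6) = u - 3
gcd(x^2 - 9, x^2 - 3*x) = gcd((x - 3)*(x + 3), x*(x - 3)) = x - 3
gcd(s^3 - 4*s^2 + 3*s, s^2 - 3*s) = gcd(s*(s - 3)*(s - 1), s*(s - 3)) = s^2 - 3*s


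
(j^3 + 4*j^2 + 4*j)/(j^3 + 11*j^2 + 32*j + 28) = j/(j + 7)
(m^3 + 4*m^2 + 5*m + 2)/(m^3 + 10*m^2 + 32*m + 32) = (m^2 + 2*m + 1)/(m^2 + 8*m + 16)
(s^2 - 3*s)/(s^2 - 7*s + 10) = s*(s - 3)/(s^2 - 7*s + 10)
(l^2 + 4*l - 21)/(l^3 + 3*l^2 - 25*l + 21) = 1/(l - 1)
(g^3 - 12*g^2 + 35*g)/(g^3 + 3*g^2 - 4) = g*(g^2 - 12*g + 35)/(g^3 + 3*g^2 - 4)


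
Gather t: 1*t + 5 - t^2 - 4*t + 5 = -t^2 - 3*t + 10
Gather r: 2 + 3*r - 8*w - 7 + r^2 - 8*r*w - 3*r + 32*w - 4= r^2 - 8*r*w + 24*w - 9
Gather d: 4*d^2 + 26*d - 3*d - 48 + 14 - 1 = 4*d^2 + 23*d - 35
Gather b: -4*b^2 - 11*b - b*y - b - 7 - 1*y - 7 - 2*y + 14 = -4*b^2 + b*(-y - 12) - 3*y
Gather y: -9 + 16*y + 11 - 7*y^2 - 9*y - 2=-7*y^2 + 7*y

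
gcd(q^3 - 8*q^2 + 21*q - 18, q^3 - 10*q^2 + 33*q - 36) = q^2 - 6*q + 9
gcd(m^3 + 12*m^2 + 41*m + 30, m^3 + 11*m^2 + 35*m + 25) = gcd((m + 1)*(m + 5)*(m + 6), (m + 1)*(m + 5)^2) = m^2 + 6*m + 5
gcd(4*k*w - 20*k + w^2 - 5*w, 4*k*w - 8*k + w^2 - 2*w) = 4*k + w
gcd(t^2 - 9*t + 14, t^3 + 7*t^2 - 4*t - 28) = t - 2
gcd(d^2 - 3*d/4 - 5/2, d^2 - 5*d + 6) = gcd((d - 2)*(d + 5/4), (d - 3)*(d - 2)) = d - 2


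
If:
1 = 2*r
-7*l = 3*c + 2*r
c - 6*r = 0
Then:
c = 3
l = -10/7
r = 1/2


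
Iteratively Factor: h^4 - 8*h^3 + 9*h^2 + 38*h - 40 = (h - 1)*(h^3 - 7*h^2 + 2*h + 40) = (h - 1)*(h + 2)*(h^2 - 9*h + 20) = (h - 4)*(h - 1)*(h + 2)*(h - 5)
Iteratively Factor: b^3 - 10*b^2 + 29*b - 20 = (b - 1)*(b^2 - 9*b + 20) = (b - 5)*(b - 1)*(b - 4)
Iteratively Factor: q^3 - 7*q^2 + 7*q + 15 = (q - 5)*(q^2 - 2*q - 3) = (q - 5)*(q - 3)*(q + 1)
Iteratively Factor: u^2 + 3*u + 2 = (u + 2)*(u + 1)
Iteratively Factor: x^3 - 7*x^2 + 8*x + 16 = (x + 1)*(x^2 - 8*x + 16) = (x - 4)*(x + 1)*(x - 4)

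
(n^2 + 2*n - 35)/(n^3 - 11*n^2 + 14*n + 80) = (n + 7)/(n^2 - 6*n - 16)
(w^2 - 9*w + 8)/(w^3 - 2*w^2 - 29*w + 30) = (w - 8)/(w^2 - w - 30)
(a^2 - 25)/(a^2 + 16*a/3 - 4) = 3*(a^2 - 25)/(3*a^2 + 16*a - 12)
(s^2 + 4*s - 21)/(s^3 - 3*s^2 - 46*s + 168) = (s - 3)/(s^2 - 10*s + 24)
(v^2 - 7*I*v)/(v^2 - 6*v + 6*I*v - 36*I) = v*(v - 7*I)/(v^2 + 6*v*(-1 + I) - 36*I)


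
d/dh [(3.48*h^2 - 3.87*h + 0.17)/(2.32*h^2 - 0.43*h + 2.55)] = (7.482*h^2 + 16.9592*h - 9.7954)/(5.3824*h^4 - 1.9952*h^3 + 12.0169*h^2 - 2.193*h + 6.5025)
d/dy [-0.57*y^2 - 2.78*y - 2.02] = -1.14*y - 2.78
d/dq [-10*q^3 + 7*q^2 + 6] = 2*q*(7 - 15*q)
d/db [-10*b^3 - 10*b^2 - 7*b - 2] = -30*b^2 - 20*b - 7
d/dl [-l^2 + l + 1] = 1 - 2*l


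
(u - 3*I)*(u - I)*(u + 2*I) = u^3 - 2*I*u^2 + 5*u - 6*I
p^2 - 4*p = p*(p - 4)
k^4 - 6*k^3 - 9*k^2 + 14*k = k*(k - 7)*(k - 1)*(k + 2)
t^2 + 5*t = t*(t + 5)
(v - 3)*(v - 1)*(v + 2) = v^3 - 2*v^2 - 5*v + 6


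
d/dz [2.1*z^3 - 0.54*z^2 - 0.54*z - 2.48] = 6.3*z^2 - 1.08*z - 0.54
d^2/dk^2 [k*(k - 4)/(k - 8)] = 64/(k^3 - 24*k^2 + 192*k - 512)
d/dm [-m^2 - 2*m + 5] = -2*m - 2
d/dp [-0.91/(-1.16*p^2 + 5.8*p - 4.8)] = (5.278 - 2.1112*p)/(1.16*p^2 - 5.8*p + 4.8)^2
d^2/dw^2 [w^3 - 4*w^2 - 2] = 6*w - 8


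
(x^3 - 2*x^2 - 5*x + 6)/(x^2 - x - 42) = (-x^3 + 2*x^2 + 5*x - 6)/(-x^2 + x + 42)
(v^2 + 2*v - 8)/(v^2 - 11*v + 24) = (v^2 + 2*v - 8)/(v^2 - 11*v + 24)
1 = 1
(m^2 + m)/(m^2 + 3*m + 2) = m/(m + 2)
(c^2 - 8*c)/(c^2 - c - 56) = c/(c + 7)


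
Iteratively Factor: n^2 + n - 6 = (n - 2)*(n + 3)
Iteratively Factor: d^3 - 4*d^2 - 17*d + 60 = (d + 4)*(d^2 - 8*d + 15) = (d - 3)*(d + 4)*(d - 5)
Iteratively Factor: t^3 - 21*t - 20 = (t + 1)*(t^2 - t - 20) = (t - 5)*(t + 1)*(t + 4)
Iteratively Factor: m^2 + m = (m + 1)*(m)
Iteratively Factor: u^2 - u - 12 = (u + 3)*(u - 4)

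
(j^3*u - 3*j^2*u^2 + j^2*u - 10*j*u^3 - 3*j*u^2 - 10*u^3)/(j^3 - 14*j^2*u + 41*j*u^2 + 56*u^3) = u*(j^3 - 3*j^2*u + j^2 - 10*j*u^2 - 3*j*u - 10*u^2)/(j^3 - 14*j^2*u + 41*j*u^2 + 56*u^3)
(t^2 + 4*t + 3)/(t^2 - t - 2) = (t + 3)/(t - 2)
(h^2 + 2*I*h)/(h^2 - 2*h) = (h + 2*I)/(h - 2)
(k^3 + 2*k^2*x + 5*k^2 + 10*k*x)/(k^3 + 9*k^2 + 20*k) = (k + 2*x)/(k + 4)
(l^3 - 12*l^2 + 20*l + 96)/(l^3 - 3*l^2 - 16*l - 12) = (l - 8)/(l + 1)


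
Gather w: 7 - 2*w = 7 - 2*w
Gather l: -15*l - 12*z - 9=-15*l - 12*z - 9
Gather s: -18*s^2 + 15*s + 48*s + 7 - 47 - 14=-18*s^2 + 63*s - 54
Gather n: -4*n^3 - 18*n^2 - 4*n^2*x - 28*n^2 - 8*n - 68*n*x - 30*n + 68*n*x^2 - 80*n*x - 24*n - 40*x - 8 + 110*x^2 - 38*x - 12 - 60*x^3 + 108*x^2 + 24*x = -4*n^3 + n^2*(-4*x - 46) + n*(68*x^2 - 148*x - 62) - 60*x^3 + 218*x^2 - 54*x - 20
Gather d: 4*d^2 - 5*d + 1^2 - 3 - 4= 4*d^2 - 5*d - 6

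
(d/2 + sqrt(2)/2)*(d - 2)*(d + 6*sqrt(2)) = d^3/2 - d^2 + 7*sqrt(2)*d^2/2 - 7*sqrt(2)*d + 6*d - 12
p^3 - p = p*(p - 1)*(p + 1)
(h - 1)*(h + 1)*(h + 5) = h^3 + 5*h^2 - h - 5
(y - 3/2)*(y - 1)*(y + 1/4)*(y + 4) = y^4 + 7*y^3/4 - 65*y^2/8 + 31*y/8 + 3/2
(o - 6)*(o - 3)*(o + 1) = o^3 - 8*o^2 + 9*o + 18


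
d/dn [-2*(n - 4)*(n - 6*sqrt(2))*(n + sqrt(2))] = -6*n^2 + 16*n + 20*sqrt(2)*n - 40*sqrt(2) + 24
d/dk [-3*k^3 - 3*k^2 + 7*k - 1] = -9*k^2 - 6*k + 7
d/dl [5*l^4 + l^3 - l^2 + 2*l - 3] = 20*l^3 + 3*l^2 - 2*l + 2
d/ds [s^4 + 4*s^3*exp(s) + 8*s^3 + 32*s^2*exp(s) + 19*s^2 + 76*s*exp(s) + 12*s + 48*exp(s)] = 4*s^3*exp(s) + 4*s^3 + 44*s^2*exp(s) + 24*s^2 + 140*s*exp(s) + 38*s + 124*exp(s) + 12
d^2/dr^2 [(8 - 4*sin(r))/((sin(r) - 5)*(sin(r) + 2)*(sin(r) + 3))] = 8*(2*sin(r)^7 - 9*sin(r)^6 + 35*sin(r)^5 + 245*sin(r)^4 - 289*sin(r)^3 - 940*sin(r)^2 + 1200*sin(r) + 1292)/((sin(r) - 5)^3*(sin(r) + 2)^3*(sin(r) + 3)^3)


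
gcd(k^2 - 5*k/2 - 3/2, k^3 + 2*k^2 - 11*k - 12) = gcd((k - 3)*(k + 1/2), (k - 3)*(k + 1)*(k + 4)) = k - 3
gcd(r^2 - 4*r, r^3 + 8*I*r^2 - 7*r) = r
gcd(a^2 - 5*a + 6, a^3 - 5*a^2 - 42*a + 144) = a - 3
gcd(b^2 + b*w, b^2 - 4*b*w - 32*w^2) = 1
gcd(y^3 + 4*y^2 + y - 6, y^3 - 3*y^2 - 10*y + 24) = y + 3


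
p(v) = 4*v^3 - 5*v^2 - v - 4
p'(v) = 12*v^2 - 10*v - 1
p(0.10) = -4.15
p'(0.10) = -1.88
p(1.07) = -5.89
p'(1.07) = 2.04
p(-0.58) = -5.88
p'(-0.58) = 8.84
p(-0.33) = -4.36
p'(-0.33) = 3.61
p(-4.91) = -593.11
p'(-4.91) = 337.40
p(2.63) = 31.55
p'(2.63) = 55.70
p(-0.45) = -4.93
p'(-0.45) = 5.93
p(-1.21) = -17.20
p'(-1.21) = 28.67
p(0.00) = -4.00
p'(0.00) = -1.00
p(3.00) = 56.00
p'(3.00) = 77.00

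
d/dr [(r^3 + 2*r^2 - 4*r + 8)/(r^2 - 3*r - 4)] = (r^4 - 6*r^3 - 14*r^2 - 32*r + 40)/(r^4 - 6*r^3 + r^2 + 24*r + 16)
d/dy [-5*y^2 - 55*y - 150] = -10*y - 55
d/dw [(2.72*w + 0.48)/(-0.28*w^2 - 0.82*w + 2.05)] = (0.7616*w^2 + 0.2688*w + 5.9696)/(0.0784*w^4 + 0.4592*w^3 - 0.4756*w^2 - 3.362*w + 4.2025)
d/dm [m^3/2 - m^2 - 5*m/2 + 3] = 3*m^2/2 - 2*m - 5/2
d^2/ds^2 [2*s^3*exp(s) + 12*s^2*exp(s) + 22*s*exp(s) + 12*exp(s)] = 2*(s^3 + 12*s^2 + 41*s + 40)*exp(s)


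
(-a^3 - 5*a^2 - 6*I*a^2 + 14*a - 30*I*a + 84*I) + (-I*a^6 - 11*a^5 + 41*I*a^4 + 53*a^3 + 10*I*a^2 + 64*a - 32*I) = -I*a^6 - 11*a^5 + 41*I*a^4 + 52*a^3 - 5*a^2 + 4*I*a^2 + 78*a - 30*I*a + 52*I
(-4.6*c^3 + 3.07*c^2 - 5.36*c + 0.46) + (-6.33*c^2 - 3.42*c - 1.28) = -4.6*c^3 - 3.26*c^2 - 8.78*c - 0.82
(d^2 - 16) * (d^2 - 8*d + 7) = d^4 - 8*d^3 - 9*d^2 + 128*d - 112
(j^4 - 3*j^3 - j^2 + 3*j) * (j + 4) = j^5 + j^4 - 13*j^3 - j^2 + 12*j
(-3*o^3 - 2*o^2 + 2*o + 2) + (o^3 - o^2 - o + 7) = -2*o^3 - 3*o^2 + o + 9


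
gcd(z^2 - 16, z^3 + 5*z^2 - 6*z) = 1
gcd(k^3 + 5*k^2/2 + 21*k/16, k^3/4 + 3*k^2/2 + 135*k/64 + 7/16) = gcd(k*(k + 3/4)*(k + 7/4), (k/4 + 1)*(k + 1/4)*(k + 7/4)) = k + 7/4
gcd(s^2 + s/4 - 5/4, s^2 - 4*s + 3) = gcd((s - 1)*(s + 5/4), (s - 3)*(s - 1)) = s - 1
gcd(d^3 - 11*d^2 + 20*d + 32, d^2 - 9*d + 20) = d - 4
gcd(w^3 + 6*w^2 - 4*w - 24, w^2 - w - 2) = w - 2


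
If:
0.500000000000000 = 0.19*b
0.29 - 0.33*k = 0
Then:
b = 2.63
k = 0.88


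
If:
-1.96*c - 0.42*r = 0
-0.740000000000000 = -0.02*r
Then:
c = -7.93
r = 37.00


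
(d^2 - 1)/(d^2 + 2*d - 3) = (d + 1)/(d + 3)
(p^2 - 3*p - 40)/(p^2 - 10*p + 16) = (p + 5)/(p - 2)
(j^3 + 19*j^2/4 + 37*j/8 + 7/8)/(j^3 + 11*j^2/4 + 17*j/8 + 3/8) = (2*j + 7)/(2*j + 3)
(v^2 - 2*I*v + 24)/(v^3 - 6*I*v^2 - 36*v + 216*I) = (v + 4*I)/(v^2 - 36)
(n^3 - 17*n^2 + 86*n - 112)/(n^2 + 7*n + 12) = (n^3 - 17*n^2 + 86*n - 112)/(n^2 + 7*n + 12)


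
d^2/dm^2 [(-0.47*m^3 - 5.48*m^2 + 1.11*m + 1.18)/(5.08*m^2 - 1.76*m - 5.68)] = (1.4210854715202e-14*m^5 + 2.27373675443232e-13*m^4 - 70.7358399999999*m^3 - 794.214336*m^2 + 37.889472*m - 300.38208)/(131.096512*m^6 - 136.257792*m^5 - 392.533632*m^4 + 299.250688*m^3 + 438.895872*m^2 - 170.345472*m - 183.250432)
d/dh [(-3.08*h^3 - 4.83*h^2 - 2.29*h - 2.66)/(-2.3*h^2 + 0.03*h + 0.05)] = (7.084*h^4 - 0.184799999999999*h^3 - 5.8739*h^2 - 12.719*h - 0.0347)/(5.29*h^4 - 0.138*h^3 - 0.2291*h^2 + 0.003*h + 0.0025)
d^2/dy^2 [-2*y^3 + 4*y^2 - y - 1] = 8 - 12*y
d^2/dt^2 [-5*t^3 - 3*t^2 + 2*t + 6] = -30*t - 6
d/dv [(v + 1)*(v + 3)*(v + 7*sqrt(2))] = 3*v^2 + 8*v + 14*sqrt(2)*v + 3 + 28*sqrt(2)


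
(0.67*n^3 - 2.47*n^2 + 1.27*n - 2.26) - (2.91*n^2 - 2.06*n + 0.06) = 0.67*n^3 - 5.38*n^2 + 3.33*n - 2.32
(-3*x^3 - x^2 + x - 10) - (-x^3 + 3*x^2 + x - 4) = -2*x^3 - 4*x^2 - 6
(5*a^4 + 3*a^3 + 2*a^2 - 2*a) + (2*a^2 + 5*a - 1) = 5*a^4 + 3*a^3 + 4*a^2 + 3*a - 1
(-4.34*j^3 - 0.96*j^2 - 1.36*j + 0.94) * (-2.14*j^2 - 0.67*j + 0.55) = 9.2876*j^5 + 4.9622*j^4 + 1.1666*j^3 - 1.6284*j^2 - 1.3778*j + 0.517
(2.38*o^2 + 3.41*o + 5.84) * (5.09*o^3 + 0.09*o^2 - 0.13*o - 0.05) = 12.1142*o^5 + 17.5711*o^4 + 29.7231*o^3 - 0.0367000000000001*o^2 - 0.9297*o - 0.292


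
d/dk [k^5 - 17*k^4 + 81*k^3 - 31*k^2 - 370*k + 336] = 5*k^4 - 68*k^3 + 243*k^2 - 62*k - 370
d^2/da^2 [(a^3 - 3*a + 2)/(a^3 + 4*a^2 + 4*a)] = 2*(-4*a^3 + 3*a^2 + 6*a + 4)/(a^3*(a^3 + 6*a^2 + 12*a + 8))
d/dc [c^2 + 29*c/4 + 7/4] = 2*c + 29/4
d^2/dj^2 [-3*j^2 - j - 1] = -6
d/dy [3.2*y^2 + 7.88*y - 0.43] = 6.4*y + 7.88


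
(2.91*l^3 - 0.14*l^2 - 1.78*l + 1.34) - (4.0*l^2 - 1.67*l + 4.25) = 2.91*l^3 - 4.14*l^2 - 0.11*l - 2.91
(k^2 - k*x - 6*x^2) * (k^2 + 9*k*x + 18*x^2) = k^4 + 8*k^3*x + 3*k^2*x^2 - 72*k*x^3 - 108*x^4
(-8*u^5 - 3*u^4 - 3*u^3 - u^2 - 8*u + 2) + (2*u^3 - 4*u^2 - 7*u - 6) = -8*u^5 - 3*u^4 - u^3 - 5*u^2 - 15*u - 4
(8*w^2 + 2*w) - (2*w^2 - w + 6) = 6*w^2 + 3*w - 6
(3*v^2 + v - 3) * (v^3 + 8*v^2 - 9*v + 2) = 3*v^5 + 25*v^4 - 22*v^3 - 27*v^2 + 29*v - 6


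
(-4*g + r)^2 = 16*g^2 - 8*g*r + r^2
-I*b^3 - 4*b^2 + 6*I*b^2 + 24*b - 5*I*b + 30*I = (b - 6)*(b - 5*I)*(-I*b + 1)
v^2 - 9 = (v - 3)*(v + 3)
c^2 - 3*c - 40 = (c - 8)*(c + 5)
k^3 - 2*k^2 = k^2*(k - 2)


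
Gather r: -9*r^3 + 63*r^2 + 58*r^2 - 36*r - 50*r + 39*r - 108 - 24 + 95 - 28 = -9*r^3 + 121*r^2 - 47*r - 65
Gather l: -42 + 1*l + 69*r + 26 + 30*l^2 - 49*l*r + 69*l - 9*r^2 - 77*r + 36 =30*l^2 + l*(70 - 49*r) - 9*r^2 - 8*r + 20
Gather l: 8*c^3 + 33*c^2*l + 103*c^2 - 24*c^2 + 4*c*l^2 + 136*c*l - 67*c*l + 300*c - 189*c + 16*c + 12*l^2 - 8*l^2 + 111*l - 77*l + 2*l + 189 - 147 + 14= 8*c^3 + 79*c^2 + 127*c + l^2*(4*c + 4) + l*(33*c^2 + 69*c + 36) + 56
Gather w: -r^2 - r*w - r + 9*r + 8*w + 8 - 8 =-r^2 + 8*r + w*(8 - r)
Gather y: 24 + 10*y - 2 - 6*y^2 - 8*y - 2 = -6*y^2 + 2*y + 20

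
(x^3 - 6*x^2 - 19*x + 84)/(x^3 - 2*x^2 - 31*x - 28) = (x - 3)/(x + 1)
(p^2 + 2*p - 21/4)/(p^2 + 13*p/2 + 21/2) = (p - 3/2)/(p + 3)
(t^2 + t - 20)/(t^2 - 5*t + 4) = (t + 5)/(t - 1)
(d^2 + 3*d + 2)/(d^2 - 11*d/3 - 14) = 3*(d^2 + 3*d + 2)/(3*d^2 - 11*d - 42)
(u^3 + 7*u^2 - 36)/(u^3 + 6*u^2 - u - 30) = (u + 6)/(u + 5)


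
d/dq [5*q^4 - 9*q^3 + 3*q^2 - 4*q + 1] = 20*q^3 - 27*q^2 + 6*q - 4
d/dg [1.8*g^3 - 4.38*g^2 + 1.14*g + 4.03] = 5.4*g^2 - 8.76*g + 1.14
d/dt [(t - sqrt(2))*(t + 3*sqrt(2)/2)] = 2*t + sqrt(2)/2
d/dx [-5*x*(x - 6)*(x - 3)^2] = -20*x^3 + 180*x^2 - 450*x + 270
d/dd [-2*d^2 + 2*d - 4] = 2 - 4*d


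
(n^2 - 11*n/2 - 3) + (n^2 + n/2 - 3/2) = 2*n^2 - 5*n - 9/2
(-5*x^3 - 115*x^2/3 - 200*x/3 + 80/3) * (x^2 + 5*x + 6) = -5*x^5 - 190*x^4/3 - 865*x^3/3 - 1610*x^2/3 - 800*x/3 + 160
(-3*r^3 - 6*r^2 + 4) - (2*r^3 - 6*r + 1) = -5*r^3 - 6*r^2 + 6*r + 3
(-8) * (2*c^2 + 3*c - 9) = -16*c^2 - 24*c + 72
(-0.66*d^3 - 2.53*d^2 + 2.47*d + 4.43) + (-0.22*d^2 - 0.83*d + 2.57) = -0.66*d^3 - 2.75*d^2 + 1.64*d + 7.0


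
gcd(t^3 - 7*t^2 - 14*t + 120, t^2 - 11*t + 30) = t^2 - 11*t + 30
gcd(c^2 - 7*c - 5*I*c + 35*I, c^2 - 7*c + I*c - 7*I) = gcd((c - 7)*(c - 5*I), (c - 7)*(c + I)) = c - 7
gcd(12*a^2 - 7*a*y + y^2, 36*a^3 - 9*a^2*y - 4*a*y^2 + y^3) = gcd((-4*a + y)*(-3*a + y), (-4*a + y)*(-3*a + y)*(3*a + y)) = 12*a^2 - 7*a*y + y^2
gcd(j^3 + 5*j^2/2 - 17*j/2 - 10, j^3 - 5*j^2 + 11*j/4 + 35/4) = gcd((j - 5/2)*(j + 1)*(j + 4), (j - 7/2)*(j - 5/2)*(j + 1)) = j^2 - 3*j/2 - 5/2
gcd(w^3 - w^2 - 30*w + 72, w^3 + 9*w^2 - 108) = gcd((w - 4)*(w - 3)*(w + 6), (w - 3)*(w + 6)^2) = w^2 + 3*w - 18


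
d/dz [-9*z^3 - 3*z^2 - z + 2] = -27*z^2 - 6*z - 1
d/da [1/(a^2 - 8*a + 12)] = 2*(4 - a)/(a^2 - 8*a + 12)^2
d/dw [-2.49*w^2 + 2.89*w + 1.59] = 2.89 - 4.98*w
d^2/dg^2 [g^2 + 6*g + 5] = 2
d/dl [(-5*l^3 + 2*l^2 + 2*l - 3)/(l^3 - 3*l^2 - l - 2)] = (13*l^4 + 6*l^3 + 43*l^2 - 26*l - 7)/(l^6 - 6*l^5 + 7*l^4 + 2*l^3 + 13*l^2 + 4*l + 4)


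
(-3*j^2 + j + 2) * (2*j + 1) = -6*j^3 - j^2 + 5*j + 2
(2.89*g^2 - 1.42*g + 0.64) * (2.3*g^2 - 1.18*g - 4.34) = 6.647*g^4 - 6.6762*g^3 - 9.395*g^2 + 5.4076*g - 2.7776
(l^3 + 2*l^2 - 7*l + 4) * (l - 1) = l^4 + l^3 - 9*l^2 + 11*l - 4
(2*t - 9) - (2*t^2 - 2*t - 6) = -2*t^2 + 4*t - 3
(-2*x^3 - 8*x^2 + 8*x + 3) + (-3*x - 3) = -2*x^3 - 8*x^2 + 5*x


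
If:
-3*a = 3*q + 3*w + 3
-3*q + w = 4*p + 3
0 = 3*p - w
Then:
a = -8*w/9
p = w/3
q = -w/9 - 1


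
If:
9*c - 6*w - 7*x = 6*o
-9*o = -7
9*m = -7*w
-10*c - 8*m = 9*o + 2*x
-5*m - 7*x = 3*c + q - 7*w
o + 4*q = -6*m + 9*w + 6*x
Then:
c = -295169/170064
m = 134603/85032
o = 7/9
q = -377489/42516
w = -19229/9448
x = -65401/56688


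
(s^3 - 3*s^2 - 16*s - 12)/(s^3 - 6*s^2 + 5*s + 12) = (s^2 - 4*s - 12)/(s^2 - 7*s + 12)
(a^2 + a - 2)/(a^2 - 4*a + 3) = (a + 2)/(a - 3)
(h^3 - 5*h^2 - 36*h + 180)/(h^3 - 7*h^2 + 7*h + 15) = (h^2 - 36)/(h^2 - 2*h - 3)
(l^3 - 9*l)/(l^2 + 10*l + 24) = l*(l^2 - 9)/(l^2 + 10*l + 24)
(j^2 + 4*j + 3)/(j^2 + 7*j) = (j^2 + 4*j + 3)/(j*(j + 7))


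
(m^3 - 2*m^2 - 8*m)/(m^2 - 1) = m*(m^2 - 2*m - 8)/(m^2 - 1)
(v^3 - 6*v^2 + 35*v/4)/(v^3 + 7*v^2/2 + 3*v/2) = (4*v^2 - 24*v + 35)/(2*(2*v^2 + 7*v + 3))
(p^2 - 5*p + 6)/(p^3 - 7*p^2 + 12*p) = (p - 2)/(p*(p - 4))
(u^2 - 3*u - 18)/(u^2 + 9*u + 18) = (u - 6)/(u + 6)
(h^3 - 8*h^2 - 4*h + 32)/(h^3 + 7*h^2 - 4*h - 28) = (h - 8)/(h + 7)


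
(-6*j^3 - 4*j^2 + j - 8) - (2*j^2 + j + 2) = -6*j^3 - 6*j^2 - 10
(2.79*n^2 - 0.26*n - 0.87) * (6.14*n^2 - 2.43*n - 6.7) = 17.1306*n^4 - 8.3761*n^3 - 23.403*n^2 + 3.8561*n + 5.829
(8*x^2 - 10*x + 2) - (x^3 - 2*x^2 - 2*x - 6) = -x^3 + 10*x^2 - 8*x + 8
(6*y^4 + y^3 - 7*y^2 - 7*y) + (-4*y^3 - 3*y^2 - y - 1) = 6*y^4 - 3*y^3 - 10*y^2 - 8*y - 1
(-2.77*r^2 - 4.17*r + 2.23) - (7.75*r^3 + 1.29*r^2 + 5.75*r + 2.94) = -7.75*r^3 - 4.06*r^2 - 9.92*r - 0.71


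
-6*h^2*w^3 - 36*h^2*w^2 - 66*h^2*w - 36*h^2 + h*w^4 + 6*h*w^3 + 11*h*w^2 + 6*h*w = (-6*h + w)*(w + 2)*(w + 3)*(h*w + h)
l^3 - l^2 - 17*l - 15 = (l - 5)*(l + 1)*(l + 3)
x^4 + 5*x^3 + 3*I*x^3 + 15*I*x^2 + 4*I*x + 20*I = (x + 5)*(x - I)*(x + 2*I)^2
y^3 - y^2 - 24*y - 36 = (y - 6)*(y + 2)*(y + 3)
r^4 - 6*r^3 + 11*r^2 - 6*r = r*(r - 3)*(r - 2)*(r - 1)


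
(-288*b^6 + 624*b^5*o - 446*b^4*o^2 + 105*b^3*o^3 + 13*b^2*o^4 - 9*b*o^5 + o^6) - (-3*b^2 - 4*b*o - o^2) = -288*b^6 + 624*b^5*o - 446*b^4*o^2 + 105*b^3*o^3 + 13*b^2*o^4 + 3*b^2 - 9*b*o^5 + 4*b*o + o^6 + o^2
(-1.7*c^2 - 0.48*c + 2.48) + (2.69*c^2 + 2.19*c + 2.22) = 0.99*c^2 + 1.71*c + 4.7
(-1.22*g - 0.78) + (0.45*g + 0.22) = -0.77*g - 0.56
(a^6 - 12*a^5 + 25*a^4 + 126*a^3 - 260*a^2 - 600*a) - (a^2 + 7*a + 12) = a^6 - 12*a^5 + 25*a^4 + 126*a^3 - 261*a^2 - 607*a - 12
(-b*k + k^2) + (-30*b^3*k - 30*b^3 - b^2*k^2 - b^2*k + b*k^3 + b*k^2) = -30*b^3*k - 30*b^3 - b^2*k^2 - b^2*k + b*k^3 + b*k^2 - b*k + k^2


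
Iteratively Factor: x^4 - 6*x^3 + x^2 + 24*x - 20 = (x + 2)*(x^3 - 8*x^2 + 17*x - 10) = (x - 2)*(x + 2)*(x^2 - 6*x + 5) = (x - 2)*(x - 1)*(x + 2)*(x - 5)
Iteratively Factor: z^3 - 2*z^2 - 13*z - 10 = (z + 2)*(z^2 - 4*z - 5) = (z - 5)*(z + 2)*(z + 1)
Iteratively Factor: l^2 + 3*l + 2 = (l + 2)*(l + 1)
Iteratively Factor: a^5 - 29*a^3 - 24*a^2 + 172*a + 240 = (a + 4)*(a^4 - 4*a^3 - 13*a^2 + 28*a + 60) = (a + 2)*(a + 4)*(a^3 - 6*a^2 - a + 30) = (a + 2)^2*(a + 4)*(a^2 - 8*a + 15) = (a - 5)*(a + 2)^2*(a + 4)*(a - 3)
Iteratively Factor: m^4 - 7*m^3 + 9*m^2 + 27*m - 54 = (m + 2)*(m^3 - 9*m^2 + 27*m - 27) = (m - 3)*(m + 2)*(m^2 - 6*m + 9) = (m - 3)^2*(m + 2)*(m - 3)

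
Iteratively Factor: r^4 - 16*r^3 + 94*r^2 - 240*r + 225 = (r - 5)*(r^3 - 11*r^2 + 39*r - 45) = (r - 5)^2*(r^2 - 6*r + 9) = (r - 5)^2*(r - 3)*(r - 3)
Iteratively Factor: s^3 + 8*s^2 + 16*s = (s + 4)*(s^2 + 4*s) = (s + 4)^2*(s)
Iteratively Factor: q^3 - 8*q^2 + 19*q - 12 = (q - 4)*(q^2 - 4*q + 3) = (q - 4)*(q - 1)*(q - 3)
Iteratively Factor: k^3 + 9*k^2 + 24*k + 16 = (k + 4)*(k^2 + 5*k + 4) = (k + 1)*(k + 4)*(k + 4)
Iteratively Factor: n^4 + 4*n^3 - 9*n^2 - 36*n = (n - 3)*(n^3 + 7*n^2 + 12*n) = (n - 3)*(n + 4)*(n^2 + 3*n) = (n - 3)*(n + 3)*(n + 4)*(n)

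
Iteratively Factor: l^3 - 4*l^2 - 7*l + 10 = (l - 5)*(l^2 + l - 2) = (l - 5)*(l - 1)*(l + 2)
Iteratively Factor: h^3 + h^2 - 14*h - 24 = (h + 2)*(h^2 - h - 12) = (h + 2)*(h + 3)*(h - 4)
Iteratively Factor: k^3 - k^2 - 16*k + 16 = (k - 4)*(k^2 + 3*k - 4) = (k - 4)*(k - 1)*(k + 4)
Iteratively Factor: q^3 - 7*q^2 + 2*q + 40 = (q - 5)*(q^2 - 2*q - 8) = (q - 5)*(q + 2)*(q - 4)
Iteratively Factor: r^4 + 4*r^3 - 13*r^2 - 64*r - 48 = (r + 1)*(r^3 + 3*r^2 - 16*r - 48) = (r + 1)*(r + 4)*(r^2 - r - 12) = (r + 1)*(r + 3)*(r + 4)*(r - 4)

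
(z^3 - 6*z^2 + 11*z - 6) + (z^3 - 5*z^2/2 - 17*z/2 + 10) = 2*z^3 - 17*z^2/2 + 5*z/2 + 4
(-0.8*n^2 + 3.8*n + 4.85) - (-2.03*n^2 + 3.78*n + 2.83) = 1.23*n^2 + 0.02*n + 2.02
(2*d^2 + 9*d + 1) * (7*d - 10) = 14*d^3 + 43*d^2 - 83*d - 10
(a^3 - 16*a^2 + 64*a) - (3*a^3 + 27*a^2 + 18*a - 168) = -2*a^3 - 43*a^2 + 46*a + 168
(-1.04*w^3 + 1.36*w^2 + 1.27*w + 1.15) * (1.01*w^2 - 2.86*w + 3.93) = -1.0504*w^5 + 4.348*w^4 - 6.6941*w^3 + 2.8741*w^2 + 1.7021*w + 4.5195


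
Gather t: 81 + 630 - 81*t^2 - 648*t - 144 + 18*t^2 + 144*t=-63*t^2 - 504*t + 567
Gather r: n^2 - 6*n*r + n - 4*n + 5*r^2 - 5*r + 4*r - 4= n^2 - 3*n + 5*r^2 + r*(-6*n - 1) - 4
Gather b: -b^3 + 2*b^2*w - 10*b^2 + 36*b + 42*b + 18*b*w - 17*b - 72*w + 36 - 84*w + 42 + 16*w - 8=-b^3 + b^2*(2*w - 10) + b*(18*w + 61) - 140*w + 70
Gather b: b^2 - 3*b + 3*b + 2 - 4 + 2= b^2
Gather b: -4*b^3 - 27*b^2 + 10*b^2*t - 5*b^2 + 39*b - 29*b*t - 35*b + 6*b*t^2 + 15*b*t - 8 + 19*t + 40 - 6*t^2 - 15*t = -4*b^3 + b^2*(10*t - 32) + b*(6*t^2 - 14*t + 4) - 6*t^2 + 4*t + 32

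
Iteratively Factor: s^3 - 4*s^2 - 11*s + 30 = (s + 3)*(s^2 - 7*s + 10) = (s - 2)*(s + 3)*(s - 5)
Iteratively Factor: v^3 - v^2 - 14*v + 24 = (v - 3)*(v^2 + 2*v - 8) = (v - 3)*(v - 2)*(v + 4)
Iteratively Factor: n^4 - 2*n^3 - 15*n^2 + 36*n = (n)*(n^3 - 2*n^2 - 15*n + 36) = n*(n + 4)*(n^2 - 6*n + 9) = n*(n - 3)*(n + 4)*(n - 3)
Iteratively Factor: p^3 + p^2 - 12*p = (p)*(p^2 + p - 12) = p*(p + 4)*(p - 3)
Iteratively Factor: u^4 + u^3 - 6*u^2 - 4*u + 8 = (u - 2)*(u^3 + 3*u^2 - 4) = (u - 2)*(u + 2)*(u^2 + u - 2) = (u - 2)*(u + 2)^2*(u - 1)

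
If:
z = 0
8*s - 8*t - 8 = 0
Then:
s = t + 1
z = 0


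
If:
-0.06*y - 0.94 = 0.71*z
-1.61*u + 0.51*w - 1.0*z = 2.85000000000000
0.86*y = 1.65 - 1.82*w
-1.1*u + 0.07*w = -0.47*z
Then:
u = -0.18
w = 3.23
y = -4.92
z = -0.91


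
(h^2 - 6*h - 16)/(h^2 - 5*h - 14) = (h - 8)/(h - 7)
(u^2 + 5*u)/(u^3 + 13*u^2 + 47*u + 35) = u/(u^2 + 8*u + 7)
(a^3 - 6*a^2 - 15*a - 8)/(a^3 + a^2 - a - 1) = (a - 8)/(a - 1)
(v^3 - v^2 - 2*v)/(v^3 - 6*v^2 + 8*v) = (v + 1)/(v - 4)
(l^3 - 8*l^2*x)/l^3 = (l - 8*x)/l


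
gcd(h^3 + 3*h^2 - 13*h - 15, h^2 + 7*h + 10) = h + 5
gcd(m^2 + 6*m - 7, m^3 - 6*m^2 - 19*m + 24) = m - 1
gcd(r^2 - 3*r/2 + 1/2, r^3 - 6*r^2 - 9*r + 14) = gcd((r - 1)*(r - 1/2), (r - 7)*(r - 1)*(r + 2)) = r - 1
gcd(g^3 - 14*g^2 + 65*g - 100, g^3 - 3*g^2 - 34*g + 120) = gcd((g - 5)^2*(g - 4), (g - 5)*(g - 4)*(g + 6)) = g^2 - 9*g + 20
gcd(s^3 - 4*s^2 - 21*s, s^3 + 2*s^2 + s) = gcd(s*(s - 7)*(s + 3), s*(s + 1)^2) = s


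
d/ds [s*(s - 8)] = 2*s - 8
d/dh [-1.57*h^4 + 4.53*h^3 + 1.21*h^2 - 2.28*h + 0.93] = -6.28*h^3 + 13.59*h^2 + 2.42*h - 2.28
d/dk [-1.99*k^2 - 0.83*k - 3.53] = -3.98*k - 0.83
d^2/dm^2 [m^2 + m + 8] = 2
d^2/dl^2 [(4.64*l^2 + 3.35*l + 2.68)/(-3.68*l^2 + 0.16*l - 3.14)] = (-5.6843418860808e-14*l^4 - 96.1981440000001*l^3 + 103.934976*l^2 + 241.727424*l - 33.064512)/(49.836032*l^6 - 6.500352*l^5 + 127.852032*l^4 - 11.097088*l^3 + 109.091136*l^2 - 4.732608*l + 30.959144)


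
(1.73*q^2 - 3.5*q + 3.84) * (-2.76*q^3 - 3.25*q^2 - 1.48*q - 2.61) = -4.7748*q^5 + 4.0375*q^4 - 1.7838*q^3 - 11.8153*q^2 + 3.4518*q - 10.0224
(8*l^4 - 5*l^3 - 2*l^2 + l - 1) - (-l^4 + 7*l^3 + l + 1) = 9*l^4 - 12*l^3 - 2*l^2 - 2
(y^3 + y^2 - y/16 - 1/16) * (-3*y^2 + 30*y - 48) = -3*y^5 + 27*y^4 - 285*y^3/16 - 795*y^2/16 + 9*y/8 + 3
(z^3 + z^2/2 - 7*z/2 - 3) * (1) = z^3 + z^2/2 - 7*z/2 - 3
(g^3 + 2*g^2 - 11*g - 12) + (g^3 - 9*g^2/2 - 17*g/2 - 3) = 2*g^3 - 5*g^2/2 - 39*g/2 - 15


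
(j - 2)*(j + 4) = j^2 + 2*j - 8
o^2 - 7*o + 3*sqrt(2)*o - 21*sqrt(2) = (o - 7)*(o + 3*sqrt(2))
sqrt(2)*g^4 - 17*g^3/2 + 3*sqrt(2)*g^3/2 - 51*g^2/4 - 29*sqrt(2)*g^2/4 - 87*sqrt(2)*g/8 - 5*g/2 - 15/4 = (g + 3/2)*(g - 5*sqrt(2))*(g + sqrt(2)/2)*(sqrt(2)*g + 1/2)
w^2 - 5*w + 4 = (w - 4)*(w - 1)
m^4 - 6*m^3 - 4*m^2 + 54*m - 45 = (m - 5)*(m - 3)*(m - 1)*(m + 3)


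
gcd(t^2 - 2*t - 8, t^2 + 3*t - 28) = t - 4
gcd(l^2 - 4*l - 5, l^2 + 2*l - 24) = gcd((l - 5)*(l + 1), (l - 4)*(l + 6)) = 1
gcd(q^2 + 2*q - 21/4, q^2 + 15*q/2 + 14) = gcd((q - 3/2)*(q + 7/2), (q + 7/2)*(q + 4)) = q + 7/2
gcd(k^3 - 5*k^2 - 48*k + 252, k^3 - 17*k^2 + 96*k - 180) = k^2 - 12*k + 36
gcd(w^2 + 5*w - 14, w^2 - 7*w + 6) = 1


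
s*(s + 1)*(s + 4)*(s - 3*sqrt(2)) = s^4 - 3*sqrt(2)*s^3 + 5*s^3 - 15*sqrt(2)*s^2 + 4*s^2 - 12*sqrt(2)*s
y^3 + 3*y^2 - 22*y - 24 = (y - 4)*(y + 1)*(y + 6)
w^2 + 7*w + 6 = (w + 1)*(w + 6)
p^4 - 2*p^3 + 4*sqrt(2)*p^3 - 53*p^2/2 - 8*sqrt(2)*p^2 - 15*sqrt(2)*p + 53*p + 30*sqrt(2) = (p - 2)*(p - 5*sqrt(2)/2)*(p + sqrt(2)/2)*(p + 6*sqrt(2))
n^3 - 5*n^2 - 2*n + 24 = (n - 4)*(n - 3)*(n + 2)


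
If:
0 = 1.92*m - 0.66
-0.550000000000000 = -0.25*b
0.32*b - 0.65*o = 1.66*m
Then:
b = 2.20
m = 0.34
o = 0.21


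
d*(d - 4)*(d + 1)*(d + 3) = d^4 - 13*d^2 - 12*d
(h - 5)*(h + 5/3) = h^2 - 10*h/3 - 25/3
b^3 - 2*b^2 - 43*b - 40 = (b - 8)*(b + 1)*(b + 5)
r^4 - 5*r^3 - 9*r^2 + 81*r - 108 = (r - 3)^3*(r + 4)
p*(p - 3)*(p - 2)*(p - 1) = p^4 - 6*p^3 + 11*p^2 - 6*p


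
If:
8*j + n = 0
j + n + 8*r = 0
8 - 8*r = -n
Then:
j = 8/15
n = -64/15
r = 7/15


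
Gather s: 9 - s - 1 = 8 - s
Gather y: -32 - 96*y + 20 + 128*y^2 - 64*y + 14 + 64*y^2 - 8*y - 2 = 192*y^2 - 168*y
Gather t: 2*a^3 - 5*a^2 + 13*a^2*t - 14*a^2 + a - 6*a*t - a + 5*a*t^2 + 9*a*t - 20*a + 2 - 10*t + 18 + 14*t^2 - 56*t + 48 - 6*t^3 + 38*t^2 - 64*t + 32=2*a^3 - 19*a^2 - 20*a - 6*t^3 + t^2*(5*a + 52) + t*(13*a^2 + 3*a - 130) + 100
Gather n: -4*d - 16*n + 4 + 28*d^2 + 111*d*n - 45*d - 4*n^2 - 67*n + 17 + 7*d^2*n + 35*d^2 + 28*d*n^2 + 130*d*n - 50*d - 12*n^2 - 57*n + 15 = 63*d^2 - 99*d + n^2*(28*d - 16) + n*(7*d^2 + 241*d - 140) + 36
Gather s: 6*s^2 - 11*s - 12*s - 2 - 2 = 6*s^2 - 23*s - 4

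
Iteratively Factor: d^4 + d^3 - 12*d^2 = (d)*(d^3 + d^2 - 12*d) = d*(d - 3)*(d^2 + 4*d) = d^2*(d - 3)*(d + 4)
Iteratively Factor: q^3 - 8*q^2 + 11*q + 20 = (q + 1)*(q^2 - 9*q + 20) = (q - 4)*(q + 1)*(q - 5)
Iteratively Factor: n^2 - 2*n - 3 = (n - 3)*(n + 1)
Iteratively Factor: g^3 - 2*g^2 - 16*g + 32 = (g + 4)*(g^2 - 6*g + 8) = (g - 4)*(g + 4)*(g - 2)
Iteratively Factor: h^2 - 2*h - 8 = (h + 2)*(h - 4)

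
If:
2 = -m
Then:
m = -2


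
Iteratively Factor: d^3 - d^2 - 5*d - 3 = (d + 1)*(d^2 - 2*d - 3) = (d - 3)*(d + 1)*(d + 1)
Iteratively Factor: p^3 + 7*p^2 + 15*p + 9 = (p + 1)*(p^2 + 6*p + 9) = (p + 1)*(p + 3)*(p + 3)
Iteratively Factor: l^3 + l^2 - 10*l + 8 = (l + 4)*(l^2 - 3*l + 2) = (l - 1)*(l + 4)*(l - 2)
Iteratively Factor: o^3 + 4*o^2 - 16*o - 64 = (o - 4)*(o^2 + 8*o + 16) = (o - 4)*(o + 4)*(o + 4)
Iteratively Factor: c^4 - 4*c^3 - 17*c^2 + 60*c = (c - 3)*(c^3 - c^2 - 20*c) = (c - 3)*(c + 4)*(c^2 - 5*c) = (c - 5)*(c - 3)*(c + 4)*(c)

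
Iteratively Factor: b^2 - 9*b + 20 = (b - 4)*(b - 5)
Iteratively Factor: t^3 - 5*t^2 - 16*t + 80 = (t + 4)*(t^2 - 9*t + 20) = (t - 4)*(t + 4)*(t - 5)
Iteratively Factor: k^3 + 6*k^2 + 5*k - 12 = (k - 1)*(k^2 + 7*k + 12) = (k - 1)*(k + 3)*(k + 4)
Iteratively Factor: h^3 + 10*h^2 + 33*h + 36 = (h + 3)*(h^2 + 7*h + 12) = (h + 3)^2*(h + 4)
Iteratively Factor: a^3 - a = (a - 1)*(a^2 + a) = (a - 1)*(a + 1)*(a)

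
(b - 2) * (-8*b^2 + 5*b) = -8*b^3 + 21*b^2 - 10*b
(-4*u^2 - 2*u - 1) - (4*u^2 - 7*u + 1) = -8*u^2 + 5*u - 2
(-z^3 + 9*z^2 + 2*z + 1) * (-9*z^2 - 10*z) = 9*z^5 - 71*z^4 - 108*z^3 - 29*z^2 - 10*z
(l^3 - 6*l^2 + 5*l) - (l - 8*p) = l^3 - 6*l^2 + 4*l + 8*p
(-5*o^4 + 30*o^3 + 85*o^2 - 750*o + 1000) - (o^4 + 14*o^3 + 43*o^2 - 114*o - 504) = -6*o^4 + 16*o^3 + 42*o^2 - 636*o + 1504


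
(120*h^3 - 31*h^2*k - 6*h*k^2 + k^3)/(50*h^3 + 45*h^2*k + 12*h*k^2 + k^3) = (24*h^2 - 11*h*k + k^2)/(10*h^2 + 7*h*k + k^2)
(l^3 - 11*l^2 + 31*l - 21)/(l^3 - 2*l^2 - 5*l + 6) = (l - 7)/(l + 2)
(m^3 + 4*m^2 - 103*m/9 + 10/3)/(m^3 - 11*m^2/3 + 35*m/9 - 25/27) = 3*(m + 6)/(3*m - 5)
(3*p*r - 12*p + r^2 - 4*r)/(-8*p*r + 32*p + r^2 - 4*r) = (-3*p - r)/(8*p - r)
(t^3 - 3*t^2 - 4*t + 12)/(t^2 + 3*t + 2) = (t^2 - 5*t + 6)/(t + 1)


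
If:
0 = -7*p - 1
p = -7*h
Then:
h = 1/49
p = -1/7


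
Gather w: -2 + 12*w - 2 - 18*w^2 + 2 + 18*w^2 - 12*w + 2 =0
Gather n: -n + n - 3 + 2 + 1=0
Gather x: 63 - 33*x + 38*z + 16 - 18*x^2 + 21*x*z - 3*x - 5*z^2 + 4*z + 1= -18*x^2 + x*(21*z - 36) - 5*z^2 + 42*z + 80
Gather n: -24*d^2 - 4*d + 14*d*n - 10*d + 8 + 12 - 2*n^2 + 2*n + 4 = -24*d^2 - 14*d - 2*n^2 + n*(14*d + 2) + 24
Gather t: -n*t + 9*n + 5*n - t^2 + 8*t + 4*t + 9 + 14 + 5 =14*n - t^2 + t*(12 - n) + 28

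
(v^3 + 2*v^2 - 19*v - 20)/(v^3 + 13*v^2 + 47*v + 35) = (v - 4)/(v + 7)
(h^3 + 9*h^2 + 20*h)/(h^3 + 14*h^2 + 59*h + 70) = h*(h + 4)/(h^2 + 9*h + 14)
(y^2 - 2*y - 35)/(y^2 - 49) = (y + 5)/(y + 7)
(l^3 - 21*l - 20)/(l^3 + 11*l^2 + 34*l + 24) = (l - 5)/(l + 6)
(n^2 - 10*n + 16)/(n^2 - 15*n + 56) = (n - 2)/(n - 7)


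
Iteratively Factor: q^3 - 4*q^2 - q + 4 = (q - 1)*(q^2 - 3*q - 4) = (q - 4)*(q - 1)*(q + 1)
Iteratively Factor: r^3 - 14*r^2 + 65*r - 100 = (r - 4)*(r^2 - 10*r + 25) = (r - 5)*(r - 4)*(r - 5)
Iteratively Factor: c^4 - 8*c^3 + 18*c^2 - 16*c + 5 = (c - 1)*(c^3 - 7*c^2 + 11*c - 5) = (c - 5)*(c - 1)*(c^2 - 2*c + 1) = (c - 5)*(c - 1)^2*(c - 1)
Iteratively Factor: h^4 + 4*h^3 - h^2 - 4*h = (h + 4)*(h^3 - h) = h*(h + 4)*(h^2 - 1) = h*(h + 1)*(h + 4)*(h - 1)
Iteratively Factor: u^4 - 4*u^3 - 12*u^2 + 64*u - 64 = (u - 4)*(u^3 - 12*u + 16) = (u - 4)*(u - 2)*(u^2 + 2*u - 8) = (u - 4)*(u - 2)^2*(u + 4)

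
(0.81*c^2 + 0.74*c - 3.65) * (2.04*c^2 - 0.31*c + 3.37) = 1.6524*c^4 + 1.2585*c^3 - 4.9457*c^2 + 3.6253*c - 12.3005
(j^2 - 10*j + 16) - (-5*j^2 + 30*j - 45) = 6*j^2 - 40*j + 61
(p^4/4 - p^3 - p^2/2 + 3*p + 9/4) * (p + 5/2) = p^5/4 - 3*p^4/8 - 3*p^3 + 7*p^2/4 + 39*p/4 + 45/8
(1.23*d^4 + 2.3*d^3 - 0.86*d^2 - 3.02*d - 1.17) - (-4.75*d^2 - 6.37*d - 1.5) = 1.23*d^4 + 2.3*d^3 + 3.89*d^2 + 3.35*d + 0.33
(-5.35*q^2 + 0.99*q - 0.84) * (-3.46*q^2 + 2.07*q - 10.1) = 18.511*q^4 - 14.4999*q^3 + 58.9907*q^2 - 11.7378*q + 8.484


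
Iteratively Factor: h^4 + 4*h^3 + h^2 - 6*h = (h)*(h^3 + 4*h^2 + h - 6) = h*(h - 1)*(h^2 + 5*h + 6) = h*(h - 1)*(h + 3)*(h + 2)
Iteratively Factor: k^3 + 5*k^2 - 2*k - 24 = (k + 3)*(k^2 + 2*k - 8) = (k + 3)*(k + 4)*(k - 2)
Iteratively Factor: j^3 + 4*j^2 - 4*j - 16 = (j - 2)*(j^2 + 6*j + 8) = (j - 2)*(j + 4)*(j + 2)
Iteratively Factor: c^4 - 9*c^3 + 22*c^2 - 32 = (c + 1)*(c^3 - 10*c^2 + 32*c - 32) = (c - 2)*(c + 1)*(c^2 - 8*c + 16) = (c - 4)*(c - 2)*(c + 1)*(c - 4)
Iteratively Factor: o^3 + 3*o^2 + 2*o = (o + 1)*(o^2 + 2*o) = (o + 1)*(o + 2)*(o)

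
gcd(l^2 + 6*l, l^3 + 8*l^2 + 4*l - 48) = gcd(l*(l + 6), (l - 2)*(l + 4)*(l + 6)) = l + 6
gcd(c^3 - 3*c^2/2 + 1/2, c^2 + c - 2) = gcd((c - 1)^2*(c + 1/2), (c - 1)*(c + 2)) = c - 1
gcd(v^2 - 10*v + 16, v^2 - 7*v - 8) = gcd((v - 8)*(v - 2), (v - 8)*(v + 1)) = v - 8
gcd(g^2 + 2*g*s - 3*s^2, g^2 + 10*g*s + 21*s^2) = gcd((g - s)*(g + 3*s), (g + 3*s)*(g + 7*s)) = g + 3*s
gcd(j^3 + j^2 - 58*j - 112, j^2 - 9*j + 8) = j - 8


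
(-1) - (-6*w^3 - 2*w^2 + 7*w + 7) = 6*w^3 + 2*w^2 - 7*w - 8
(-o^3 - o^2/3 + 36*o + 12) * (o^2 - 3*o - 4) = -o^5 + 8*o^4/3 + 41*o^3 - 284*o^2/3 - 180*o - 48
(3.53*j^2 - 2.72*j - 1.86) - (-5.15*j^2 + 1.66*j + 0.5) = 8.68*j^2 - 4.38*j - 2.36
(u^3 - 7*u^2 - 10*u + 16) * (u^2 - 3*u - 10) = u^5 - 10*u^4 + u^3 + 116*u^2 + 52*u - 160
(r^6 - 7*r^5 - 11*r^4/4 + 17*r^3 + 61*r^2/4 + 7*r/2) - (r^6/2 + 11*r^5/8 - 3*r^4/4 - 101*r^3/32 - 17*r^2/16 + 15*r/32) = r^6/2 - 67*r^5/8 - 2*r^4 + 645*r^3/32 + 261*r^2/16 + 97*r/32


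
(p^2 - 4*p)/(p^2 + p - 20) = p/(p + 5)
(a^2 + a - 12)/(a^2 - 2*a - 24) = (a - 3)/(a - 6)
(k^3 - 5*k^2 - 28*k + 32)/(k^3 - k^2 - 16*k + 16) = (k - 8)/(k - 4)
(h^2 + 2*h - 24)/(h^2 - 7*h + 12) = (h + 6)/(h - 3)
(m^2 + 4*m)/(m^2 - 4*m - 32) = m/(m - 8)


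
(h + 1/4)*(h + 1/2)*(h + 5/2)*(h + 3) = h^4 + 25*h^3/4 + 47*h^2/4 + 101*h/16 + 15/16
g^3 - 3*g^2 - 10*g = g*(g - 5)*(g + 2)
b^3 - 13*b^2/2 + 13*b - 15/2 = (b - 3)*(b - 5/2)*(b - 1)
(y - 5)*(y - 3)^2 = y^3 - 11*y^2 + 39*y - 45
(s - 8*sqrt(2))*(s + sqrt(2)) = s^2 - 7*sqrt(2)*s - 16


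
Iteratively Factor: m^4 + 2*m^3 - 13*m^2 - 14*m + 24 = (m + 2)*(m^3 - 13*m + 12) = (m - 1)*(m + 2)*(m^2 + m - 12) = (m - 3)*(m - 1)*(m + 2)*(m + 4)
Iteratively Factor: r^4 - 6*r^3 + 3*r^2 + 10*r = (r)*(r^3 - 6*r^2 + 3*r + 10) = r*(r - 2)*(r^2 - 4*r - 5) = r*(r - 5)*(r - 2)*(r + 1)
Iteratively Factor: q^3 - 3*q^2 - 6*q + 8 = (q - 1)*(q^2 - 2*q - 8) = (q - 4)*(q - 1)*(q + 2)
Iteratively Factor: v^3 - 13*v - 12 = (v + 3)*(v^2 - 3*v - 4) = (v - 4)*(v + 3)*(v + 1)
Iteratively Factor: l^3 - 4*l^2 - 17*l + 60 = (l - 5)*(l^2 + l - 12) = (l - 5)*(l + 4)*(l - 3)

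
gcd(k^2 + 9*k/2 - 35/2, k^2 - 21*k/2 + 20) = k - 5/2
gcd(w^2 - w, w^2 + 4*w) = w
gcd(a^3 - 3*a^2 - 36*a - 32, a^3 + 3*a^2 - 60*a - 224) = a^2 - 4*a - 32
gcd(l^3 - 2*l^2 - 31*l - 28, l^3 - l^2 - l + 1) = l + 1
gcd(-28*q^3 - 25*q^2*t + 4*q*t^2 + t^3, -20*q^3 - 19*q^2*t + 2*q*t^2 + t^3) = 4*q^2 + 3*q*t - t^2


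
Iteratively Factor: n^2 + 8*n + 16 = (n + 4)*(n + 4)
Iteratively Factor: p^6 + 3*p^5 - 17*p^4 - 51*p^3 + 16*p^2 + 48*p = (p + 1)*(p^5 + 2*p^4 - 19*p^3 - 32*p^2 + 48*p) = (p - 4)*(p + 1)*(p^4 + 6*p^3 + 5*p^2 - 12*p) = (p - 4)*(p + 1)*(p + 4)*(p^3 + 2*p^2 - 3*p) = (p - 4)*(p - 1)*(p + 1)*(p + 4)*(p^2 + 3*p) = (p - 4)*(p - 1)*(p + 1)*(p + 3)*(p + 4)*(p)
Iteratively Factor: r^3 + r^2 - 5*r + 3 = (r - 1)*(r^2 + 2*r - 3) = (r - 1)*(r + 3)*(r - 1)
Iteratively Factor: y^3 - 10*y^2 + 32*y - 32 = (y - 4)*(y^2 - 6*y + 8) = (y - 4)*(y - 2)*(y - 4)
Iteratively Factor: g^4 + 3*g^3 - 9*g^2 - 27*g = (g)*(g^3 + 3*g^2 - 9*g - 27) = g*(g + 3)*(g^2 - 9) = g*(g - 3)*(g + 3)*(g + 3)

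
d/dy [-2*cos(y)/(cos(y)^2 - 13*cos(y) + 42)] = 2*(sin(y)^2 + 41)*sin(y)/((cos(y) - 7)^2*(cos(y) - 6)^2)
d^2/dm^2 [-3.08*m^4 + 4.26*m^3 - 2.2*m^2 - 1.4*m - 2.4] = -36.96*m^2 + 25.56*m - 4.4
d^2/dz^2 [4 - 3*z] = 0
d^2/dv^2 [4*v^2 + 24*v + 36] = 8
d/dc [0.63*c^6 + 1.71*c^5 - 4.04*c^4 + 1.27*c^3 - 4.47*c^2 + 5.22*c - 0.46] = 3.78*c^5 + 8.55*c^4 - 16.16*c^3 + 3.81*c^2 - 8.94*c + 5.22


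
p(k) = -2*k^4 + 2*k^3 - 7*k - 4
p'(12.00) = -12967.00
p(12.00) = -38104.00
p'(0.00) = -7.00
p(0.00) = -4.00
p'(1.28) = -13.95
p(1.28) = -14.13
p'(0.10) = -6.95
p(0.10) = -4.70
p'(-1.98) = 78.62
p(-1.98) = -36.40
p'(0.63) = -6.62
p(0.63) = -8.22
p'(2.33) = -75.62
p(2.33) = -53.96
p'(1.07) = -9.93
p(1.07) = -11.66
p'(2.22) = -64.96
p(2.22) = -46.24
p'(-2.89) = 236.21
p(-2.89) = -171.56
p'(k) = -8*k^3 + 6*k^2 - 7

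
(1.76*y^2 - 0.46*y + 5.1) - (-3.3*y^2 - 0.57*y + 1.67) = 5.06*y^2 + 0.11*y + 3.43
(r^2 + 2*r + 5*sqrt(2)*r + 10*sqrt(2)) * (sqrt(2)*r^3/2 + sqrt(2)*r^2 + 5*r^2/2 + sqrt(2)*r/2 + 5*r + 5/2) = sqrt(2)*r^5/2 + 2*sqrt(2)*r^4 + 15*r^4/2 + 15*sqrt(2)*r^3 + 30*r^3 + 75*r^2/2 + 51*sqrt(2)*r^2 + 15*r + 125*sqrt(2)*r/2 + 25*sqrt(2)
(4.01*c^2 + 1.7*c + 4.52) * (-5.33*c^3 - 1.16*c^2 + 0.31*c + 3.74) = -21.3733*c^5 - 13.7126*c^4 - 24.8205*c^3 + 10.2812*c^2 + 7.7592*c + 16.9048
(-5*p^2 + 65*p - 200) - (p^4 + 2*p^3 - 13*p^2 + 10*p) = -p^4 - 2*p^3 + 8*p^2 + 55*p - 200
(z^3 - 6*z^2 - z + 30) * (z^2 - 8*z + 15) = z^5 - 14*z^4 + 62*z^3 - 52*z^2 - 255*z + 450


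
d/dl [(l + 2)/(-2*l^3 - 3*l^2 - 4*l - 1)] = (4*l^3 + 15*l^2 + 12*l + 7)/(4*l^6 + 12*l^5 + 25*l^4 + 28*l^3 + 22*l^2 + 8*l + 1)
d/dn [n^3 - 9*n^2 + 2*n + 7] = 3*n^2 - 18*n + 2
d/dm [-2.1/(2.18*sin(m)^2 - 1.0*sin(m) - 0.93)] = (9.156*sin(m) - 2.1)*cos(m)/(-2.18*sin(m)^2 + 1.0*sin(m) + 0.93)^2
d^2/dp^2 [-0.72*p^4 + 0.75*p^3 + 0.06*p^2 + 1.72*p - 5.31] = -8.64*p^2 + 4.5*p + 0.12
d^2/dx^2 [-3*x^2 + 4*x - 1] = -6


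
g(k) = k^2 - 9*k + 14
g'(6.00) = 3.00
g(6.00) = -4.00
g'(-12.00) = -33.00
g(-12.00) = 266.00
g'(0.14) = -8.72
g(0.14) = 12.76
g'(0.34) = -8.32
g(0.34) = 11.06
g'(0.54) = -7.92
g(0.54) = 9.43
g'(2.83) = -3.34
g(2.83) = -3.46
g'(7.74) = 6.48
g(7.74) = 4.25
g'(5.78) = 2.56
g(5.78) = -4.61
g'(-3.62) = -16.24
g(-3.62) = 59.68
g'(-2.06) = -13.12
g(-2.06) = 36.78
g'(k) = 2*k - 9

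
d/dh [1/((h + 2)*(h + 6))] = 2*(-h - 4)/(h^4 + 16*h^3 + 88*h^2 + 192*h + 144)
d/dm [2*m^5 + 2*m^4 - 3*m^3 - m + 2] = 10*m^4 + 8*m^3 - 9*m^2 - 1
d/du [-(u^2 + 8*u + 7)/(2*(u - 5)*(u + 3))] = (5*u^2 + 22*u + 53)/(u^4 - 4*u^3 - 26*u^2 + 60*u + 225)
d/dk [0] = 0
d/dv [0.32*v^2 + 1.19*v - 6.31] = 0.64*v + 1.19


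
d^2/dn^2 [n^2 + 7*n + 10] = 2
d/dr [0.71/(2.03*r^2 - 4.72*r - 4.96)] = (3.3512 - 2.8826*r)/(-2.03*r^2 + 4.72*r + 4.96)^2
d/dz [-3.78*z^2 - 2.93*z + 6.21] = -7.56*z - 2.93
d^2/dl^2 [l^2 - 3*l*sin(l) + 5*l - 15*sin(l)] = 3*l*sin(l) + 15*sin(l) - 6*cos(l) + 2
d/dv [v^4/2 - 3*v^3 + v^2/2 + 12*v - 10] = 2*v^3 - 9*v^2 + v + 12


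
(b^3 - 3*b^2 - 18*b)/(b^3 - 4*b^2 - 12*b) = (b + 3)/(b + 2)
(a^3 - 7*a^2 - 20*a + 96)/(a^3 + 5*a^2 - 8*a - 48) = (a - 8)/(a + 4)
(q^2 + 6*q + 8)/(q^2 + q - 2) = (q + 4)/(q - 1)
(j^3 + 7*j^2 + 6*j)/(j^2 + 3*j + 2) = j*(j + 6)/(j + 2)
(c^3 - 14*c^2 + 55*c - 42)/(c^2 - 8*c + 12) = (c^2 - 8*c + 7)/(c - 2)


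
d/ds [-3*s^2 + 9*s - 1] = 9 - 6*s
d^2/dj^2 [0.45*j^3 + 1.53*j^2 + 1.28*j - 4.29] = 2.7*j + 3.06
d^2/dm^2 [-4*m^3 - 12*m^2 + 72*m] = -24*m - 24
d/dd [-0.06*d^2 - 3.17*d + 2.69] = -0.12*d - 3.17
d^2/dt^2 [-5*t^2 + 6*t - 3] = -10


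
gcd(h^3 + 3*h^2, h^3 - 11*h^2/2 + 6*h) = h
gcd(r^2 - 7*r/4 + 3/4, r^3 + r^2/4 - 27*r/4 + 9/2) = r - 3/4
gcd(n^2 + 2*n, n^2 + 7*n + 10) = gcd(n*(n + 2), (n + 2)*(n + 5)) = n + 2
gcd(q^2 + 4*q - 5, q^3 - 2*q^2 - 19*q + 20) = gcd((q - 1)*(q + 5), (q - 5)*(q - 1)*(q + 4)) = q - 1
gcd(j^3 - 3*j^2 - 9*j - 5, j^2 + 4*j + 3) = j + 1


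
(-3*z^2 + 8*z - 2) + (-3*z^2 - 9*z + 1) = -6*z^2 - z - 1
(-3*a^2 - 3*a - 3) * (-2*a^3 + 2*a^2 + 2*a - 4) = 6*a^5 - 6*a^3 + 6*a + 12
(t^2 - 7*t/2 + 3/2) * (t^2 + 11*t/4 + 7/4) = t^4 - 3*t^3/4 - 51*t^2/8 - 2*t + 21/8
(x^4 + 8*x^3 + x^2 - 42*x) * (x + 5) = x^5 + 13*x^4 + 41*x^3 - 37*x^2 - 210*x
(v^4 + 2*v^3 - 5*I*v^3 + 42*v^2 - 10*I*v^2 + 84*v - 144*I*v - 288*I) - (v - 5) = v^4 + 2*v^3 - 5*I*v^3 + 42*v^2 - 10*I*v^2 + 83*v - 144*I*v + 5 - 288*I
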